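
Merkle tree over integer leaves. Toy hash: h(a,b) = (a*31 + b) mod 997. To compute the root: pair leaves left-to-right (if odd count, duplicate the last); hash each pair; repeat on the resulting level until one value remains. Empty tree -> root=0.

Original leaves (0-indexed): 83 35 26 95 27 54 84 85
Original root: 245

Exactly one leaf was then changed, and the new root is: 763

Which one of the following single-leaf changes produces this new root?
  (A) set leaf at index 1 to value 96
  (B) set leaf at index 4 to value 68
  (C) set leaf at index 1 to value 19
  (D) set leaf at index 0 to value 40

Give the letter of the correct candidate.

Answer: B

Derivation:
Original leaves: [83, 35, 26, 95, 27, 54, 84, 85]
Target new root: 763
Try each candidate change and compute the resulting root:
Candidate A: set leaf[1] = 96 -> leaves = [83, 96, 26, 95, 27, 54, 84, 85]
  L0: [83, 96, 26, 95, 27, 54, 84, 85]
  L1: h(83,96)=(83*31+96)%997=675 h(26,95)=(26*31+95)%997=901 h(27,54)=(27*31+54)%997=891 h(84,85)=(84*31+85)%997=695 -> [675, 901, 891, 695]
  L2: h(675,901)=(675*31+901)%997=889 h(891,695)=(891*31+695)%997=400 -> [889, 400]
  L3: h(889,400)=(889*31+400)%997=43 -> [43]
  root = 43 != target 763
Candidate B: set leaf[4] = 68 -> leaves = [83, 35, 26, 95, 68, 54, 84, 85]
  L0: [83, 35, 26, 95, 68, 54, 84, 85]
  L1: h(83,35)=(83*31+35)%997=614 h(26,95)=(26*31+95)%997=901 h(68,54)=(68*31+54)%997=168 h(84,85)=(84*31+85)%997=695 -> [614, 901, 168, 695]
  L2: h(614,901)=(614*31+901)%997=992 h(168,695)=(168*31+695)%997=918 -> [992, 918]
  L3: h(992,918)=(992*31+918)%997=763 -> [763]
  root = 763 == target 763  ** MATCH **
Candidate C: set leaf[1] = 19 -> leaves = [83, 19, 26, 95, 27, 54, 84, 85]
  L0: [83, 19, 26, 95, 27, 54, 84, 85]
  L1: h(83,19)=(83*31+19)%997=598 h(26,95)=(26*31+95)%997=901 h(27,54)=(27*31+54)%997=891 h(84,85)=(84*31+85)%997=695 -> [598, 901, 891, 695]
  L2: h(598,901)=(598*31+901)%997=496 h(891,695)=(891*31+695)%997=400 -> [496, 400]
  L3: h(496,400)=(496*31+400)%997=821 -> [821]
  root = 821 != target 763
Candidate D: set leaf[0] = 40 -> leaves = [40, 35, 26, 95, 27, 54, 84, 85]
  L0: [40, 35, 26, 95, 27, 54, 84, 85]
  L1: h(40,35)=(40*31+35)%997=278 h(26,95)=(26*31+95)%997=901 h(27,54)=(27*31+54)%997=891 h(84,85)=(84*31+85)%997=695 -> [278, 901, 891, 695]
  L2: h(278,901)=(278*31+901)%997=546 h(891,695)=(891*31+695)%997=400 -> [546, 400]
  L3: h(546,400)=(546*31+400)%997=377 -> [377]
  root = 377 != target 763
Candidate B produces the target root.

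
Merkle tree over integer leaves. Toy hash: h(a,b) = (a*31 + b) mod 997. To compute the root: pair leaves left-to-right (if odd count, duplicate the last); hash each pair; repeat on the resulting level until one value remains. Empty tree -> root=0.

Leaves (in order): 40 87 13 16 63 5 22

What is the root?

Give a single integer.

L0: [40, 87, 13, 16, 63, 5, 22]
L1: h(40,87)=(40*31+87)%997=330 h(13,16)=(13*31+16)%997=419 h(63,5)=(63*31+5)%997=961 h(22,22)=(22*31+22)%997=704 -> [330, 419, 961, 704]
L2: h(330,419)=(330*31+419)%997=679 h(961,704)=(961*31+704)%997=585 -> [679, 585]
L3: h(679,585)=(679*31+585)%997=697 -> [697]

Answer: 697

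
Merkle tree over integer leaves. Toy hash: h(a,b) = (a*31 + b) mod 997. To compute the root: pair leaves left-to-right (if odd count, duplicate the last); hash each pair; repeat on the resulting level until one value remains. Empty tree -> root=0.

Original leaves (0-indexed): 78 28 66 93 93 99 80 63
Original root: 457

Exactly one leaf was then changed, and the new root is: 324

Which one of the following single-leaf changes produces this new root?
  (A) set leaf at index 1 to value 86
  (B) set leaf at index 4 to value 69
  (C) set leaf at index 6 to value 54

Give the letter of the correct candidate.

Answer: B

Derivation:
Original leaves: [78, 28, 66, 93, 93, 99, 80, 63]
Target new root: 324
Try each candidate change and compute the resulting root:
Candidate A: set leaf[1] = 86 -> leaves = [78, 86, 66, 93, 93, 99, 80, 63]
  L0: [78, 86, 66, 93, 93, 99, 80, 63]
  L1: h(78,86)=(78*31+86)%997=510 h(66,93)=(66*31+93)%997=145 h(93,99)=(93*31+99)%997=988 h(80,63)=(80*31+63)%997=549 -> [510, 145, 988, 549]
  L2: h(510,145)=(510*31+145)%997=3 h(988,549)=(988*31+549)%997=270 -> [3, 270]
  L3: h(3,270)=(3*31+270)%997=363 -> [363]
  root = 363 != target 324
Candidate B: set leaf[4] = 69 -> leaves = [78, 28, 66, 93, 69, 99, 80, 63]
  L0: [78, 28, 66, 93, 69, 99, 80, 63]
  L1: h(78,28)=(78*31+28)%997=452 h(66,93)=(66*31+93)%997=145 h(69,99)=(69*31+99)%997=244 h(80,63)=(80*31+63)%997=549 -> [452, 145, 244, 549]
  L2: h(452,145)=(452*31+145)%997=199 h(244,549)=(244*31+549)%997=137 -> [199, 137]
  L3: h(199,137)=(199*31+137)%997=324 -> [324]
  root = 324 == target 324  ** MATCH **
Candidate C: set leaf[6] = 54 -> leaves = [78, 28, 66, 93, 93, 99, 54, 63]
  L0: [78, 28, 66, 93, 93, 99, 54, 63]
  L1: h(78,28)=(78*31+28)%997=452 h(66,93)=(66*31+93)%997=145 h(93,99)=(93*31+99)%997=988 h(54,63)=(54*31+63)%997=740 -> [452, 145, 988, 740]
  L2: h(452,145)=(452*31+145)%997=199 h(988,740)=(988*31+740)%997=461 -> [199, 461]
  L3: h(199,461)=(199*31+461)%997=648 -> [648]
  root = 648 != target 324
Candidate B produces the target root.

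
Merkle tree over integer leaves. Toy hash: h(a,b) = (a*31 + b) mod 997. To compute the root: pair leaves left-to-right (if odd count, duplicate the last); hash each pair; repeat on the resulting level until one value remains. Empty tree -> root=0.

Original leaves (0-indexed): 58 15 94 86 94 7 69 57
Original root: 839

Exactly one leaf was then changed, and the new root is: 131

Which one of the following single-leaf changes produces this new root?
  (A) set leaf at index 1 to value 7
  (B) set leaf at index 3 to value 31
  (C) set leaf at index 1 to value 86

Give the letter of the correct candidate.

Answer: B

Derivation:
Original leaves: [58, 15, 94, 86, 94, 7, 69, 57]
Target new root: 131
Try each candidate change and compute the resulting root:
Candidate A: set leaf[1] = 7 -> leaves = [58, 7, 94, 86, 94, 7, 69, 57]
  L0: [58, 7, 94, 86, 94, 7, 69, 57]
  L1: h(58,7)=(58*31+7)%997=808 h(94,86)=(94*31+86)%997=9 h(94,7)=(94*31+7)%997=927 h(69,57)=(69*31+57)%997=202 -> [808, 9, 927, 202]
  L2: h(808,9)=(808*31+9)%997=132 h(927,202)=(927*31+202)%997=26 -> [132, 26]
  L3: h(132,26)=(132*31+26)%997=130 -> [130]
  root = 130 != target 131
Candidate B: set leaf[3] = 31 -> leaves = [58, 15, 94, 31, 94, 7, 69, 57]
  L0: [58, 15, 94, 31, 94, 7, 69, 57]
  L1: h(58,15)=(58*31+15)%997=816 h(94,31)=(94*31+31)%997=951 h(94,7)=(94*31+7)%997=927 h(69,57)=(69*31+57)%997=202 -> [816, 951, 927, 202]
  L2: h(816,951)=(816*31+951)%997=325 h(927,202)=(927*31+202)%997=26 -> [325, 26]
  L3: h(325,26)=(325*31+26)%997=131 -> [131]
  root = 131 == target 131  ** MATCH **
Candidate C: set leaf[1] = 86 -> leaves = [58, 86, 94, 86, 94, 7, 69, 57]
  L0: [58, 86, 94, 86, 94, 7, 69, 57]
  L1: h(58,86)=(58*31+86)%997=887 h(94,86)=(94*31+86)%997=9 h(94,7)=(94*31+7)%997=927 h(69,57)=(69*31+57)%997=202 -> [887, 9, 927, 202]
  L2: h(887,9)=(887*31+9)%997=587 h(927,202)=(927*31+202)%997=26 -> [587, 26]
  L3: h(587,26)=(587*31+26)%997=277 -> [277]
  root = 277 != target 131
Candidate B produces the target root.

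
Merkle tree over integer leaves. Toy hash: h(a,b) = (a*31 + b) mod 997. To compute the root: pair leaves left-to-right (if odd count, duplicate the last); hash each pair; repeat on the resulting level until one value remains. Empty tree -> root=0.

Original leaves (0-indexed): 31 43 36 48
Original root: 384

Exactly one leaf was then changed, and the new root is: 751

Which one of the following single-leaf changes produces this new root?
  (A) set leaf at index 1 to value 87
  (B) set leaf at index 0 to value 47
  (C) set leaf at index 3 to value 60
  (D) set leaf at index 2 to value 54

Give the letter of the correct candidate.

Answer: A

Derivation:
Original leaves: [31, 43, 36, 48]
Target new root: 751
Try each candidate change and compute the resulting root:
Candidate A: set leaf[1] = 87 -> leaves = [31, 87, 36, 48]
  L0: [31, 87, 36, 48]
  L1: h(31,87)=(31*31+87)%997=51 h(36,48)=(36*31+48)%997=167 -> [51, 167]
  L2: h(51,167)=(51*31+167)%997=751 -> [751]
  root = 751 == target 751  ** MATCH **
Candidate B: set leaf[0] = 47 -> leaves = [47, 43, 36, 48]
  L0: [47, 43, 36, 48]
  L1: h(47,43)=(47*31+43)%997=503 h(36,48)=(36*31+48)%997=167 -> [503, 167]
  L2: h(503,167)=(503*31+167)%997=805 -> [805]
  root = 805 != target 751
Candidate C: set leaf[3] = 60 -> leaves = [31, 43, 36, 60]
  L0: [31, 43, 36, 60]
  L1: h(31,43)=(31*31+43)%997=7 h(36,60)=(36*31+60)%997=179 -> [7, 179]
  L2: h(7,179)=(7*31+179)%997=396 -> [396]
  root = 396 != target 751
Candidate D: set leaf[2] = 54 -> leaves = [31, 43, 54, 48]
  L0: [31, 43, 54, 48]
  L1: h(31,43)=(31*31+43)%997=7 h(54,48)=(54*31+48)%997=725 -> [7, 725]
  L2: h(7,725)=(7*31+725)%997=942 -> [942]
  root = 942 != target 751
Candidate A produces the target root.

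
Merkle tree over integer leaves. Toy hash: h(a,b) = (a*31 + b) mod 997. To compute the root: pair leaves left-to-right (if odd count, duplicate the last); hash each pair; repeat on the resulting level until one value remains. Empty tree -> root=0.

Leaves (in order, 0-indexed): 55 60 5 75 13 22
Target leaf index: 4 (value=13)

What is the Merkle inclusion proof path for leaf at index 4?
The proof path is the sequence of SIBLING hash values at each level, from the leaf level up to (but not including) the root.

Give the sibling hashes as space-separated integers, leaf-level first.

L0 (leaves): [55, 60, 5, 75, 13, 22], target index=4
L1: h(55,60)=(55*31+60)%997=768 [pair 0] h(5,75)=(5*31+75)%997=230 [pair 1] h(13,22)=(13*31+22)%997=425 [pair 2] -> [768, 230, 425]
  Sibling for proof at L0: 22
L2: h(768,230)=(768*31+230)%997=110 [pair 0] h(425,425)=(425*31+425)%997=639 [pair 1] -> [110, 639]
  Sibling for proof at L1: 425
L3: h(110,639)=(110*31+639)%997=61 [pair 0] -> [61]
  Sibling for proof at L2: 110
Root: 61
Proof path (sibling hashes from leaf to root): [22, 425, 110]

Answer: 22 425 110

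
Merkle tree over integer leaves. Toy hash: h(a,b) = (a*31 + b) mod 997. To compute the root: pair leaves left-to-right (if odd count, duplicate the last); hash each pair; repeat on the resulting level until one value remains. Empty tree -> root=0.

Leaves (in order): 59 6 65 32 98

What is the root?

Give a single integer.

L0: [59, 6, 65, 32, 98]
L1: h(59,6)=(59*31+6)%997=838 h(65,32)=(65*31+32)%997=53 h(98,98)=(98*31+98)%997=145 -> [838, 53, 145]
L2: h(838,53)=(838*31+53)%997=109 h(145,145)=(145*31+145)%997=652 -> [109, 652]
L3: h(109,652)=(109*31+652)%997=43 -> [43]

Answer: 43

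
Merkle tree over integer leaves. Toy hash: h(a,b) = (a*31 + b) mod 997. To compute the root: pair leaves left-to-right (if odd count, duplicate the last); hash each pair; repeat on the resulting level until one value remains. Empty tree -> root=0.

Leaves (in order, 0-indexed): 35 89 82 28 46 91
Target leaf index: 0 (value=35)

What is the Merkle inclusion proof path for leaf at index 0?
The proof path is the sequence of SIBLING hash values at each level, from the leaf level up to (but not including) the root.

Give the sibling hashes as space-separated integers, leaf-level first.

L0 (leaves): [35, 89, 82, 28, 46, 91], target index=0
L1: h(35,89)=(35*31+89)%997=177 [pair 0] h(82,28)=(82*31+28)%997=576 [pair 1] h(46,91)=(46*31+91)%997=520 [pair 2] -> [177, 576, 520]
  Sibling for proof at L0: 89
L2: h(177,576)=(177*31+576)%997=81 [pair 0] h(520,520)=(520*31+520)%997=688 [pair 1] -> [81, 688]
  Sibling for proof at L1: 576
L3: h(81,688)=(81*31+688)%997=208 [pair 0] -> [208]
  Sibling for proof at L2: 688
Root: 208
Proof path (sibling hashes from leaf to root): [89, 576, 688]

Answer: 89 576 688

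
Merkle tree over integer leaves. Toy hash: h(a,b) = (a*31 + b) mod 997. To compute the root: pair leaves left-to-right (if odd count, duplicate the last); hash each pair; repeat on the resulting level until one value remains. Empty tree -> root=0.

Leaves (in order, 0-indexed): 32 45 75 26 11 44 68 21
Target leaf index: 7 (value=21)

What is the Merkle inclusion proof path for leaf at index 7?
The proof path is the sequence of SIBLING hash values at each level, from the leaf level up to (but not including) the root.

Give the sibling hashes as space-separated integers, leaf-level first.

Answer: 68 385 600

Derivation:
L0 (leaves): [32, 45, 75, 26, 11, 44, 68, 21], target index=7
L1: h(32,45)=(32*31+45)%997=40 [pair 0] h(75,26)=(75*31+26)%997=357 [pair 1] h(11,44)=(11*31+44)%997=385 [pair 2] h(68,21)=(68*31+21)%997=135 [pair 3] -> [40, 357, 385, 135]
  Sibling for proof at L0: 68
L2: h(40,357)=(40*31+357)%997=600 [pair 0] h(385,135)=(385*31+135)%997=106 [pair 1] -> [600, 106]
  Sibling for proof at L1: 385
L3: h(600,106)=(600*31+106)%997=760 [pair 0] -> [760]
  Sibling for proof at L2: 600
Root: 760
Proof path (sibling hashes from leaf to root): [68, 385, 600]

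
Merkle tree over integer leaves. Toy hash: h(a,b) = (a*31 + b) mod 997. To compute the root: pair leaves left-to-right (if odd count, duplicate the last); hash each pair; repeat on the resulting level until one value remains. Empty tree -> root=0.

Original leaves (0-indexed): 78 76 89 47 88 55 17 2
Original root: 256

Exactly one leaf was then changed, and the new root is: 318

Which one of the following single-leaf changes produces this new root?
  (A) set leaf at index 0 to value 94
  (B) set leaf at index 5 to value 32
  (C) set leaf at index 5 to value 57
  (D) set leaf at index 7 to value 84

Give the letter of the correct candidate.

Answer: C

Derivation:
Original leaves: [78, 76, 89, 47, 88, 55, 17, 2]
Target new root: 318
Try each candidate change and compute the resulting root:
Candidate A: set leaf[0] = 94 -> leaves = [94, 76, 89, 47, 88, 55, 17, 2]
  L0: [94, 76, 89, 47, 88, 55, 17, 2]
  L1: h(94,76)=(94*31+76)%997=996 h(89,47)=(89*31+47)%997=812 h(88,55)=(88*31+55)%997=789 h(17,2)=(17*31+2)%997=529 -> [996, 812, 789, 529]
  L2: h(996,812)=(996*31+812)%997=781 h(789,529)=(789*31+529)%997=63 -> [781, 63]
  L3: h(781,63)=(781*31+63)%997=346 -> [346]
  root = 346 != target 318
Candidate B: set leaf[5] = 32 -> leaves = [78, 76, 89, 47, 88, 32, 17, 2]
  L0: [78, 76, 89, 47, 88, 32, 17, 2]
  L1: h(78,76)=(78*31+76)%997=500 h(89,47)=(89*31+47)%997=812 h(88,32)=(88*31+32)%997=766 h(17,2)=(17*31+2)%997=529 -> [500, 812, 766, 529]
  L2: h(500,812)=(500*31+812)%997=360 h(766,529)=(766*31+529)%997=347 -> [360, 347]
  L3: h(360,347)=(360*31+347)%997=540 -> [540]
  root = 540 != target 318
Candidate C: set leaf[5] = 57 -> leaves = [78, 76, 89, 47, 88, 57, 17, 2]
  L0: [78, 76, 89, 47, 88, 57, 17, 2]
  L1: h(78,76)=(78*31+76)%997=500 h(89,47)=(89*31+47)%997=812 h(88,57)=(88*31+57)%997=791 h(17,2)=(17*31+2)%997=529 -> [500, 812, 791, 529]
  L2: h(500,812)=(500*31+812)%997=360 h(791,529)=(791*31+529)%997=125 -> [360, 125]
  L3: h(360,125)=(360*31+125)%997=318 -> [318]
  root = 318 == target 318  ** MATCH **
Candidate D: set leaf[7] = 84 -> leaves = [78, 76, 89, 47, 88, 55, 17, 84]
  L0: [78, 76, 89, 47, 88, 55, 17, 84]
  L1: h(78,76)=(78*31+76)%997=500 h(89,47)=(89*31+47)%997=812 h(88,55)=(88*31+55)%997=789 h(17,84)=(17*31+84)%997=611 -> [500, 812, 789, 611]
  L2: h(500,812)=(500*31+812)%997=360 h(789,611)=(789*31+611)%997=145 -> [360, 145]
  L3: h(360,145)=(360*31+145)%997=338 -> [338]
  root = 338 != target 318
Candidate C produces the target root.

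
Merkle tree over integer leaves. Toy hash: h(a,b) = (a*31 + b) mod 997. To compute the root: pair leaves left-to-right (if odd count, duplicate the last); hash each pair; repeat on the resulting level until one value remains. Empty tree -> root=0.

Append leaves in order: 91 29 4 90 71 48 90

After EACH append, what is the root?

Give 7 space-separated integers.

After append 91 (leaves=[91]):
  L0: [91]
  root=91
After append 29 (leaves=[91, 29]):
  L0: [91, 29]
  L1: h(91,29)=(91*31+29)%997=856 -> [856]
  root=856
After append 4 (leaves=[91, 29, 4]):
  L0: [91, 29, 4]
  L1: h(91,29)=(91*31+29)%997=856 h(4,4)=(4*31+4)%997=128 -> [856, 128]
  L2: h(856,128)=(856*31+128)%997=742 -> [742]
  root=742
After append 90 (leaves=[91, 29, 4, 90]):
  L0: [91, 29, 4, 90]
  L1: h(91,29)=(91*31+29)%997=856 h(4,90)=(4*31+90)%997=214 -> [856, 214]
  L2: h(856,214)=(856*31+214)%997=828 -> [828]
  root=828
After append 71 (leaves=[91, 29, 4, 90, 71]):
  L0: [91, 29, 4, 90, 71]
  L1: h(91,29)=(91*31+29)%997=856 h(4,90)=(4*31+90)%997=214 h(71,71)=(71*31+71)%997=278 -> [856, 214, 278]
  L2: h(856,214)=(856*31+214)%997=828 h(278,278)=(278*31+278)%997=920 -> [828, 920]
  L3: h(828,920)=(828*31+920)%997=666 -> [666]
  root=666
After append 48 (leaves=[91, 29, 4, 90, 71, 48]):
  L0: [91, 29, 4, 90, 71, 48]
  L1: h(91,29)=(91*31+29)%997=856 h(4,90)=(4*31+90)%997=214 h(71,48)=(71*31+48)%997=255 -> [856, 214, 255]
  L2: h(856,214)=(856*31+214)%997=828 h(255,255)=(255*31+255)%997=184 -> [828, 184]
  L3: h(828,184)=(828*31+184)%997=927 -> [927]
  root=927
After append 90 (leaves=[91, 29, 4, 90, 71, 48, 90]):
  L0: [91, 29, 4, 90, 71, 48, 90]
  L1: h(91,29)=(91*31+29)%997=856 h(4,90)=(4*31+90)%997=214 h(71,48)=(71*31+48)%997=255 h(90,90)=(90*31+90)%997=886 -> [856, 214, 255, 886]
  L2: h(856,214)=(856*31+214)%997=828 h(255,886)=(255*31+886)%997=815 -> [828, 815]
  L3: h(828,815)=(828*31+815)%997=561 -> [561]
  root=561

Answer: 91 856 742 828 666 927 561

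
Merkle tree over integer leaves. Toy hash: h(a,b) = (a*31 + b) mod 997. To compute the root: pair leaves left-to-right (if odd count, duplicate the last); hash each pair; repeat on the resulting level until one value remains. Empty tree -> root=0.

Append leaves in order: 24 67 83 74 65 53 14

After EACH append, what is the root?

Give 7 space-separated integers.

After append 24 (leaves=[24]):
  L0: [24]
  root=24
After append 67 (leaves=[24, 67]):
  L0: [24, 67]
  L1: h(24,67)=(24*31+67)%997=811 -> [811]
  root=811
After append 83 (leaves=[24, 67, 83]):
  L0: [24, 67, 83]
  L1: h(24,67)=(24*31+67)%997=811 h(83,83)=(83*31+83)%997=662 -> [811, 662]
  L2: h(811,662)=(811*31+662)%997=878 -> [878]
  root=878
After append 74 (leaves=[24, 67, 83, 74]):
  L0: [24, 67, 83, 74]
  L1: h(24,67)=(24*31+67)%997=811 h(83,74)=(83*31+74)%997=653 -> [811, 653]
  L2: h(811,653)=(811*31+653)%997=869 -> [869]
  root=869
After append 65 (leaves=[24, 67, 83, 74, 65]):
  L0: [24, 67, 83, 74, 65]
  L1: h(24,67)=(24*31+67)%997=811 h(83,74)=(83*31+74)%997=653 h(65,65)=(65*31+65)%997=86 -> [811, 653, 86]
  L2: h(811,653)=(811*31+653)%997=869 h(86,86)=(86*31+86)%997=758 -> [869, 758]
  L3: h(869,758)=(869*31+758)%997=778 -> [778]
  root=778
After append 53 (leaves=[24, 67, 83, 74, 65, 53]):
  L0: [24, 67, 83, 74, 65, 53]
  L1: h(24,67)=(24*31+67)%997=811 h(83,74)=(83*31+74)%997=653 h(65,53)=(65*31+53)%997=74 -> [811, 653, 74]
  L2: h(811,653)=(811*31+653)%997=869 h(74,74)=(74*31+74)%997=374 -> [869, 374]
  L3: h(869,374)=(869*31+374)%997=394 -> [394]
  root=394
After append 14 (leaves=[24, 67, 83, 74, 65, 53, 14]):
  L0: [24, 67, 83, 74, 65, 53, 14]
  L1: h(24,67)=(24*31+67)%997=811 h(83,74)=(83*31+74)%997=653 h(65,53)=(65*31+53)%997=74 h(14,14)=(14*31+14)%997=448 -> [811, 653, 74, 448]
  L2: h(811,653)=(811*31+653)%997=869 h(74,448)=(74*31+448)%997=748 -> [869, 748]
  L3: h(869,748)=(869*31+748)%997=768 -> [768]
  root=768

Answer: 24 811 878 869 778 394 768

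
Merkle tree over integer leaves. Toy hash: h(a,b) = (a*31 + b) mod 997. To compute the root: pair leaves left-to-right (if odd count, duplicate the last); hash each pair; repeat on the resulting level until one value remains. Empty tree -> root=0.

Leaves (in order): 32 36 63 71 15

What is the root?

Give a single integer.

Answer: 219

Derivation:
L0: [32, 36, 63, 71, 15]
L1: h(32,36)=(32*31+36)%997=31 h(63,71)=(63*31+71)%997=30 h(15,15)=(15*31+15)%997=480 -> [31, 30, 480]
L2: h(31,30)=(31*31+30)%997=991 h(480,480)=(480*31+480)%997=405 -> [991, 405]
L3: h(991,405)=(991*31+405)%997=219 -> [219]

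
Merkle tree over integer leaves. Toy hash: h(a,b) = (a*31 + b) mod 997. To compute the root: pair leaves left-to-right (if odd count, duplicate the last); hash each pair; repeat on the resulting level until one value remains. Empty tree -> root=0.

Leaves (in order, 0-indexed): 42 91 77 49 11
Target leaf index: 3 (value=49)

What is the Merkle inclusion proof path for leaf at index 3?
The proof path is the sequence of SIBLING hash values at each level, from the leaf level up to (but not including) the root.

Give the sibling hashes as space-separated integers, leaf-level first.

Answer: 77 396 297

Derivation:
L0 (leaves): [42, 91, 77, 49, 11], target index=3
L1: h(42,91)=(42*31+91)%997=396 [pair 0] h(77,49)=(77*31+49)%997=442 [pair 1] h(11,11)=(11*31+11)%997=352 [pair 2] -> [396, 442, 352]
  Sibling for proof at L0: 77
L2: h(396,442)=(396*31+442)%997=754 [pair 0] h(352,352)=(352*31+352)%997=297 [pair 1] -> [754, 297]
  Sibling for proof at L1: 396
L3: h(754,297)=(754*31+297)%997=740 [pair 0] -> [740]
  Sibling for proof at L2: 297
Root: 740
Proof path (sibling hashes from leaf to root): [77, 396, 297]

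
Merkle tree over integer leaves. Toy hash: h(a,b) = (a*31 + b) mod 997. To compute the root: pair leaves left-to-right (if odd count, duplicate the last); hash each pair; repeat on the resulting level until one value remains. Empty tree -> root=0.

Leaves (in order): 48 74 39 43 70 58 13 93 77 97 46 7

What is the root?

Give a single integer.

L0: [48, 74, 39, 43, 70, 58, 13, 93, 77, 97, 46, 7]
L1: h(48,74)=(48*31+74)%997=565 h(39,43)=(39*31+43)%997=255 h(70,58)=(70*31+58)%997=234 h(13,93)=(13*31+93)%997=496 h(77,97)=(77*31+97)%997=490 h(46,7)=(46*31+7)%997=436 -> [565, 255, 234, 496, 490, 436]
L2: h(565,255)=(565*31+255)%997=821 h(234,496)=(234*31+496)%997=771 h(490,436)=(490*31+436)%997=671 -> [821, 771, 671]
L3: h(821,771)=(821*31+771)%997=300 h(671,671)=(671*31+671)%997=535 -> [300, 535]
L4: h(300,535)=(300*31+535)%997=862 -> [862]

Answer: 862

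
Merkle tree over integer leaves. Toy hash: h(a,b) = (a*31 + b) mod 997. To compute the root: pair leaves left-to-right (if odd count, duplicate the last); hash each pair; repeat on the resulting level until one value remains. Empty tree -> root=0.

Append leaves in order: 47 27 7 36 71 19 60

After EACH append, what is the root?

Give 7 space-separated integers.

Answer: 47 487 366 395 204 534 234

Derivation:
After append 47 (leaves=[47]):
  L0: [47]
  root=47
After append 27 (leaves=[47, 27]):
  L0: [47, 27]
  L1: h(47,27)=(47*31+27)%997=487 -> [487]
  root=487
After append 7 (leaves=[47, 27, 7]):
  L0: [47, 27, 7]
  L1: h(47,27)=(47*31+27)%997=487 h(7,7)=(7*31+7)%997=224 -> [487, 224]
  L2: h(487,224)=(487*31+224)%997=366 -> [366]
  root=366
After append 36 (leaves=[47, 27, 7, 36]):
  L0: [47, 27, 7, 36]
  L1: h(47,27)=(47*31+27)%997=487 h(7,36)=(7*31+36)%997=253 -> [487, 253]
  L2: h(487,253)=(487*31+253)%997=395 -> [395]
  root=395
After append 71 (leaves=[47, 27, 7, 36, 71]):
  L0: [47, 27, 7, 36, 71]
  L1: h(47,27)=(47*31+27)%997=487 h(7,36)=(7*31+36)%997=253 h(71,71)=(71*31+71)%997=278 -> [487, 253, 278]
  L2: h(487,253)=(487*31+253)%997=395 h(278,278)=(278*31+278)%997=920 -> [395, 920]
  L3: h(395,920)=(395*31+920)%997=204 -> [204]
  root=204
After append 19 (leaves=[47, 27, 7, 36, 71, 19]):
  L0: [47, 27, 7, 36, 71, 19]
  L1: h(47,27)=(47*31+27)%997=487 h(7,36)=(7*31+36)%997=253 h(71,19)=(71*31+19)%997=226 -> [487, 253, 226]
  L2: h(487,253)=(487*31+253)%997=395 h(226,226)=(226*31+226)%997=253 -> [395, 253]
  L3: h(395,253)=(395*31+253)%997=534 -> [534]
  root=534
After append 60 (leaves=[47, 27, 7, 36, 71, 19, 60]):
  L0: [47, 27, 7, 36, 71, 19, 60]
  L1: h(47,27)=(47*31+27)%997=487 h(7,36)=(7*31+36)%997=253 h(71,19)=(71*31+19)%997=226 h(60,60)=(60*31+60)%997=923 -> [487, 253, 226, 923]
  L2: h(487,253)=(487*31+253)%997=395 h(226,923)=(226*31+923)%997=950 -> [395, 950]
  L3: h(395,950)=(395*31+950)%997=234 -> [234]
  root=234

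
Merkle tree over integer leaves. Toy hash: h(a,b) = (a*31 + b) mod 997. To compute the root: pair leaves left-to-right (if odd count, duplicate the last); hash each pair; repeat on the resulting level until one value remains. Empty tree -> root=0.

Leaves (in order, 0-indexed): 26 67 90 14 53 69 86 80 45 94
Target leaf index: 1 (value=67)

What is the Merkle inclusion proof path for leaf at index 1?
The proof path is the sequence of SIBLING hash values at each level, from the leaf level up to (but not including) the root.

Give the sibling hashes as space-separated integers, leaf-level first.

Answer: 26 810 983 323

Derivation:
L0 (leaves): [26, 67, 90, 14, 53, 69, 86, 80, 45, 94], target index=1
L1: h(26,67)=(26*31+67)%997=873 [pair 0] h(90,14)=(90*31+14)%997=810 [pair 1] h(53,69)=(53*31+69)%997=715 [pair 2] h(86,80)=(86*31+80)%997=752 [pair 3] h(45,94)=(45*31+94)%997=492 [pair 4] -> [873, 810, 715, 752, 492]
  Sibling for proof at L0: 26
L2: h(873,810)=(873*31+810)%997=954 [pair 0] h(715,752)=(715*31+752)%997=983 [pair 1] h(492,492)=(492*31+492)%997=789 [pair 2] -> [954, 983, 789]
  Sibling for proof at L1: 810
L3: h(954,983)=(954*31+983)%997=647 [pair 0] h(789,789)=(789*31+789)%997=323 [pair 1] -> [647, 323]
  Sibling for proof at L2: 983
L4: h(647,323)=(647*31+323)%997=440 [pair 0] -> [440]
  Sibling for proof at L3: 323
Root: 440
Proof path (sibling hashes from leaf to root): [26, 810, 983, 323]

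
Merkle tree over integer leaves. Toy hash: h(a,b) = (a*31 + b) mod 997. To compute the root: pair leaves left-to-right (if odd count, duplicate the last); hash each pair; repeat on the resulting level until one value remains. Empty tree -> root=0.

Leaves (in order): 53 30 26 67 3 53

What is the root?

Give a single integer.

Answer: 420

Derivation:
L0: [53, 30, 26, 67, 3, 53]
L1: h(53,30)=(53*31+30)%997=676 h(26,67)=(26*31+67)%997=873 h(3,53)=(3*31+53)%997=146 -> [676, 873, 146]
L2: h(676,873)=(676*31+873)%997=892 h(146,146)=(146*31+146)%997=684 -> [892, 684]
L3: h(892,684)=(892*31+684)%997=420 -> [420]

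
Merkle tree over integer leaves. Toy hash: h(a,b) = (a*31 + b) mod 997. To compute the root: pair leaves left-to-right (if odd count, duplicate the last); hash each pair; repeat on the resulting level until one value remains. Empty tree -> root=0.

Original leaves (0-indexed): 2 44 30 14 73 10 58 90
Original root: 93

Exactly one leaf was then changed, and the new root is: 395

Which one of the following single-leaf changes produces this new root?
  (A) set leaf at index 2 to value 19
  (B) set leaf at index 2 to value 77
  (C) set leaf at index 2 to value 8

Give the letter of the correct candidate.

Original leaves: [2, 44, 30, 14, 73, 10, 58, 90]
Target new root: 395
Try each candidate change and compute the resulting root:
Candidate A: set leaf[2] = 19 -> leaves = [2, 44, 19, 14, 73, 10, 58, 90]
  L0: [2, 44, 19, 14, 73, 10, 58, 90]
  L1: h(2,44)=(2*31+44)%997=106 h(19,14)=(19*31+14)%997=603 h(73,10)=(73*31+10)%997=279 h(58,90)=(58*31+90)%997=891 -> [106, 603, 279, 891]
  L2: h(106,603)=(106*31+603)%997=898 h(279,891)=(279*31+891)%997=567 -> [898, 567]
  L3: h(898,567)=(898*31+567)%997=489 -> [489]
  root = 489 != target 395
Candidate B: set leaf[2] = 77 -> leaves = [2, 44, 77, 14, 73, 10, 58, 90]
  L0: [2, 44, 77, 14, 73, 10, 58, 90]
  L1: h(2,44)=(2*31+44)%997=106 h(77,14)=(77*31+14)%997=407 h(73,10)=(73*31+10)%997=279 h(58,90)=(58*31+90)%997=891 -> [106, 407, 279, 891]
  L2: h(106,407)=(106*31+407)%997=702 h(279,891)=(279*31+891)%997=567 -> [702, 567]
  L3: h(702,567)=(702*31+567)%997=395 -> [395]
  root = 395 == target 395  ** MATCH **
Candidate C: set leaf[2] = 8 -> leaves = [2, 44, 8, 14, 73, 10, 58, 90]
  L0: [2, 44, 8, 14, 73, 10, 58, 90]
  L1: h(2,44)=(2*31+44)%997=106 h(8,14)=(8*31+14)%997=262 h(73,10)=(73*31+10)%997=279 h(58,90)=(58*31+90)%997=891 -> [106, 262, 279, 891]
  L2: h(106,262)=(106*31+262)%997=557 h(279,891)=(279*31+891)%997=567 -> [557, 567]
  L3: h(557,567)=(557*31+567)%997=885 -> [885]
  root = 885 != target 395
Candidate B produces the target root.

Answer: B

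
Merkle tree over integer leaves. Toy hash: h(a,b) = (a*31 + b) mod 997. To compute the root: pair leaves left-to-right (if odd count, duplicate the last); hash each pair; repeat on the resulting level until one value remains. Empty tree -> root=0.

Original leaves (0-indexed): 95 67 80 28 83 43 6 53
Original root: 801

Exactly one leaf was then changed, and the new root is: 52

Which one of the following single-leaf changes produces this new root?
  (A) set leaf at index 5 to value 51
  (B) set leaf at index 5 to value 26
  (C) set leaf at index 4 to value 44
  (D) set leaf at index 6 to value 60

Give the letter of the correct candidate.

Answer: A

Derivation:
Original leaves: [95, 67, 80, 28, 83, 43, 6, 53]
Target new root: 52
Try each candidate change and compute the resulting root:
Candidate A: set leaf[5] = 51 -> leaves = [95, 67, 80, 28, 83, 51, 6, 53]
  L0: [95, 67, 80, 28, 83, 51, 6, 53]
  L1: h(95,67)=(95*31+67)%997=21 h(80,28)=(80*31+28)%997=514 h(83,51)=(83*31+51)%997=630 h(6,53)=(6*31+53)%997=239 -> [21, 514, 630, 239]
  L2: h(21,514)=(21*31+514)%997=168 h(630,239)=(630*31+239)%997=826 -> [168, 826]
  L3: h(168,826)=(168*31+826)%997=52 -> [52]
  root = 52 == target 52  ** MATCH **
Candidate B: set leaf[5] = 26 -> leaves = [95, 67, 80, 28, 83, 26, 6, 53]
  L0: [95, 67, 80, 28, 83, 26, 6, 53]
  L1: h(95,67)=(95*31+67)%997=21 h(80,28)=(80*31+28)%997=514 h(83,26)=(83*31+26)%997=605 h(6,53)=(6*31+53)%997=239 -> [21, 514, 605, 239]
  L2: h(21,514)=(21*31+514)%997=168 h(605,239)=(605*31+239)%997=51 -> [168, 51]
  L3: h(168,51)=(168*31+51)%997=274 -> [274]
  root = 274 != target 52
Candidate C: set leaf[4] = 44 -> leaves = [95, 67, 80, 28, 44, 43, 6, 53]
  L0: [95, 67, 80, 28, 44, 43, 6, 53]
  L1: h(95,67)=(95*31+67)%997=21 h(80,28)=(80*31+28)%997=514 h(44,43)=(44*31+43)%997=410 h(6,53)=(6*31+53)%997=239 -> [21, 514, 410, 239]
  L2: h(21,514)=(21*31+514)%997=168 h(410,239)=(410*31+239)%997=985 -> [168, 985]
  L3: h(168,985)=(168*31+985)%997=211 -> [211]
  root = 211 != target 52
Candidate D: set leaf[6] = 60 -> leaves = [95, 67, 80, 28, 83, 43, 60, 53]
  L0: [95, 67, 80, 28, 83, 43, 60, 53]
  L1: h(95,67)=(95*31+67)%997=21 h(80,28)=(80*31+28)%997=514 h(83,43)=(83*31+43)%997=622 h(60,53)=(60*31+53)%997=916 -> [21, 514, 622, 916]
  L2: h(21,514)=(21*31+514)%997=168 h(622,916)=(622*31+916)%997=258 -> [168, 258]
  L3: h(168,258)=(168*31+258)%997=481 -> [481]
  root = 481 != target 52
Candidate A produces the target root.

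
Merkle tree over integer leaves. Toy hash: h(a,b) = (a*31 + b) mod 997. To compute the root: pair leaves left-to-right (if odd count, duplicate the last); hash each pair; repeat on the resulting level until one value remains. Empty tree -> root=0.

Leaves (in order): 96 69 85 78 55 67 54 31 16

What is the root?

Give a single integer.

L0: [96, 69, 85, 78, 55, 67, 54, 31, 16]
L1: h(96,69)=(96*31+69)%997=54 h(85,78)=(85*31+78)%997=719 h(55,67)=(55*31+67)%997=775 h(54,31)=(54*31+31)%997=708 h(16,16)=(16*31+16)%997=512 -> [54, 719, 775, 708, 512]
L2: h(54,719)=(54*31+719)%997=399 h(775,708)=(775*31+708)%997=805 h(512,512)=(512*31+512)%997=432 -> [399, 805, 432]
L3: h(399,805)=(399*31+805)%997=213 h(432,432)=(432*31+432)%997=863 -> [213, 863]
L4: h(213,863)=(213*31+863)%997=487 -> [487]

Answer: 487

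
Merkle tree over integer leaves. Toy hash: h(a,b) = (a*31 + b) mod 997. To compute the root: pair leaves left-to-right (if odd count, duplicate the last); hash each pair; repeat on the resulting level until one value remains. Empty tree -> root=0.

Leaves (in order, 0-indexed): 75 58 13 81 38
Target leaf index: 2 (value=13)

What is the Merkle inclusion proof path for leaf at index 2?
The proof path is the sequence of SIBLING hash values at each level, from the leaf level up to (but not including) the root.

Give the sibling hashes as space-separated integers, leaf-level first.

Answer: 81 389 29

Derivation:
L0 (leaves): [75, 58, 13, 81, 38], target index=2
L1: h(75,58)=(75*31+58)%997=389 [pair 0] h(13,81)=(13*31+81)%997=484 [pair 1] h(38,38)=(38*31+38)%997=219 [pair 2] -> [389, 484, 219]
  Sibling for proof at L0: 81
L2: h(389,484)=(389*31+484)%997=579 [pair 0] h(219,219)=(219*31+219)%997=29 [pair 1] -> [579, 29]
  Sibling for proof at L1: 389
L3: h(579,29)=(579*31+29)%997=32 [pair 0] -> [32]
  Sibling for proof at L2: 29
Root: 32
Proof path (sibling hashes from leaf to root): [81, 389, 29]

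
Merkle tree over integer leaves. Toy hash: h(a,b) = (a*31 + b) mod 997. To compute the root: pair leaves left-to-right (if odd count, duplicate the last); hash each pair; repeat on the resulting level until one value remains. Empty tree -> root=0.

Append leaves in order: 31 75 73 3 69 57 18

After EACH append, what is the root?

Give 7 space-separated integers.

After append 31 (leaves=[31]):
  L0: [31]
  root=31
After append 75 (leaves=[31, 75]):
  L0: [31, 75]
  L1: h(31,75)=(31*31+75)%997=39 -> [39]
  root=39
After append 73 (leaves=[31, 75, 73]):
  L0: [31, 75, 73]
  L1: h(31,75)=(31*31+75)%997=39 h(73,73)=(73*31+73)%997=342 -> [39, 342]
  L2: h(39,342)=(39*31+342)%997=554 -> [554]
  root=554
After append 3 (leaves=[31, 75, 73, 3]):
  L0: [31, 75, 73, 3]
  L1: h(31,75)=(31*31+75)%997=39 h(73,3)=(73*31+3)%997=272 -> [39, 272]
  L2: h(39,272)=(39*31+272)%997=484 -> [484]
  root=484
After append 69 (leaves=[31, 75, 73, 3, 69]):
  L0: [31, 75, 73, 3, 69]
  L1: h(31,75)=(31*31+75)%997=39 h(73,3)=(73*31+3)%997=272 h(69,69)=(69*31+69)%997=214 -> [39, 272, 214]
  L2: h(39,272)=(39*31+272)%997=484 h(214,214)=(214*31+214)%997=866 -> [484, 866]
  L3: h(484,866)=(484*31+866)%997=915 -> [915]
  root=915
After append 57 (leaves=[31, 75, 73, 3, 69, 57]):
  L0: [31, 75, 73, 3, 69, 57]
  L1: h(31,75)=(31*31+75)%997=39 h(73,3)=(73*31+3)%997=272 h(69,57)=(69*31+57)%997=202 -> [39, 272, 202]
  L2: h(39,272)=(39*31+272)%997=484 h(202,202)=(202*31+202)%997=482 -> [484, 482]
  L3: h(484,482)=(484*31+482)%997=531 -> [531]
  root=531
After append 18 (leaves=[31, 75, 73, 3, 69, 57, 18]):
  L0: [31, 75, 73, 3, 69, 57, 18]
  L1: h(31,75)=(31*31+75)%997=39 h(73,3)=(73*31+3)%997=272 h(69,57)=(69*31+57)%997=202 h(18,18)=(18*31+18)%997=576 -> [39, 272, 202, 576]
  L2: h(39,272)=(39*31+272)%997=484 h(202,576)=(202*31+576)%997=856 -> [484, 856]
  L3: h(484,856)=(484*31+856)%997=905 -> [905]
  root=905

Answer: 31 39 554 484 915 531 905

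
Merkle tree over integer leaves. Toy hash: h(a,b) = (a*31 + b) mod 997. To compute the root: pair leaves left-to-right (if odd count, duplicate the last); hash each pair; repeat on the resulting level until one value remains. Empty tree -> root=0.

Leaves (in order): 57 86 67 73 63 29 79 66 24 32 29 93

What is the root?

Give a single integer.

L0: [57, 86, 67, 73, 63, 29, 79, 66, 24, 32, 29, 93]
L1: h(57,86)=(57*31+86)%997=856 h(67,73)=(67*31+73)%997=156 h(63,29)=(63*31+29)%997=985 h(79,66)=(79*31+66)%997=521 h(24,32)=(24*31+32)%997=776 h(29,93)=(29*31+93)%997=992 -> [856, 156, 985, 521, 776, 992]
L2: h(856,156)=(856*31+156)%997=770 h(985,521)=(985*31+521)%997=149 h(776,992)=(776*31+992)%997=123 -> [770, 149, 123]
L3: h(770,149)=(770*31+149)%997=91 h(123,123)=(123*31+123)%997=945 -> [91, 945]
L4: h(91,945)=(91*31+945)%997=775 -> [775]

Answer: 775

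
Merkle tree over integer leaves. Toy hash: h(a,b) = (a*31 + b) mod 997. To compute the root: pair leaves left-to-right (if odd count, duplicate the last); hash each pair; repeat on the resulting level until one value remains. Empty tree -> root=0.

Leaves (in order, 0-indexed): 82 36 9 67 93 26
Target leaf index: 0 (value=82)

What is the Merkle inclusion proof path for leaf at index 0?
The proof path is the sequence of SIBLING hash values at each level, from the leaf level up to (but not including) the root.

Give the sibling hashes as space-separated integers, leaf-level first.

Answer: 36 346 367

Derivation:
L0 (leaves): [82, 36, 9, 67, 93, 26], target index=0
L1: h(82,36)=(82*31+36)%997=584 [pair 0] h(9,67)=(9*31+67)%997=346 [pair 1] h(93,26)=(93*31+26)%997=915 [pair 2] -> [584, 346, 915]
  Sibling for proof at L0: 36
L2: h(584,346)=(584*31+346)%997=504 [pair 0] h(915,915)=(915*31+915)%997=367 [pair 1] -> [504, 367]
  Sibling for proof at L1: 346
L3: h(504,367)=(504*31+367)%997=39 [pair 0] -> [39]
  Sibling for proof at L2: 367
Root: 39
Proof path (sibling hashes from leaf to root): [36, 346, 367]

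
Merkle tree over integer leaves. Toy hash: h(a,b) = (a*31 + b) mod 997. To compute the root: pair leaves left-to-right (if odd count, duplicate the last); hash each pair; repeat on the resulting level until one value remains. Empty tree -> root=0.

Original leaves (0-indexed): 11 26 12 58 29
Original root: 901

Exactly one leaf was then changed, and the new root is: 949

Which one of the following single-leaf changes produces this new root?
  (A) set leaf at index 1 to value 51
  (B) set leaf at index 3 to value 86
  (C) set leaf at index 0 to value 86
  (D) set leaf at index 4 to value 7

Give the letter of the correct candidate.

Answer: C

Derivation:
Original leaves: [11, 26, 12, 58, 29]
Target new root: 949
Try each candidate change and compute the resulting root:
Candidate A: set leaf[1] = 51 -> leaves = [11, 51, 12, 58, 29]
  L0: [11, 51, 12, 58, 29]
  L1: h(11,51)=(11*31+51)%997=392 h(12,58)=(12*31+58)%997=430 h(29,29)=(29*31+29)%997=928 -> [392, 430, 928]
  L2: h(392,430)=(392*31+430)%997=618 h(928,928)=(928*31+928)%997=783 -> [618, 783]
  L3: h(618,783)=(618*31+783)%997=1 -> [1]
  root = 1 != target 949
Candidate B: set leaf[3] = 86 -> leaves = [11, 26, 12, 86, 29]
  L0: [11, 26, 12, 86, 29]
  L1: h(11,26)=(11*31+26)%997=367 h(12,86)=(12*31+86)%997=458 h(29,29)=(29*31+29)%997=928 -> [367, 458, 928]
  L2: h(367,458)=(367*31+458)%997=868 h(928,928)=(928*31+928)%997=783 -> [868, 783]
  L3: h(868,783)=(868*31+783)%997=772 -> [772]
  root = 772 != target 949
Candidate C: set leaf[0] = 86 -> leaves = [86, 26, 12, 58, 29]
  L0: [86, 26, 12, 58, 29]
  L1: h(86,26)=(86*31+26)%997=698 h(12,58)=(12*31+58)%997=430 h(29,29)=(29*31+29)%997=928 -> [698, 430, 928]
  L2: h(698,430)=(698*31+430)%997=134 h(928,928)=(928*31+928)%997=783 -> [134, 783]
  L3: h(134,783)=(134*31+783)%997=949 -> [949]
  root = 949 == target 949  ** MATCH **
Candidate D: set leaf[4] = 7 -> leaves = [11, 26, 12, 58, 7]
  L0: [11, 26, 12, 58, 7]
  L1: h(11,26)=(11*31+26)%997=367 h(12,58)=(12*31+58)%997=430 h(7,7)=(7*31+7)%997=224 -> [367, 430, 224]
  L2: h(367,430)=(367*31+430)%997=840 h(224,224)=(224*31+224)%997=189 -> [840, 189]
  L3: h(840,189)=(840*31+189)%997=307 -> [307]
  root = 307 != target 949
Candidate C produces the target root.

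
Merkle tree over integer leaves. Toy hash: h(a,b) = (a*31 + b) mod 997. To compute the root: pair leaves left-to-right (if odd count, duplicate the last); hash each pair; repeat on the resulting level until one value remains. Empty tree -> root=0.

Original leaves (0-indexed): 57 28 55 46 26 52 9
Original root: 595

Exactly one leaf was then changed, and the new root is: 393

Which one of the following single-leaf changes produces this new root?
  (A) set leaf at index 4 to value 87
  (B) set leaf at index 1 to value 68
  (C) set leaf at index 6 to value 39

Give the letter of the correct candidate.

Original leaves: [57, 28, 55, 46, 26, 52, 9]
Target new root: 393
Try each candidate change and compute the resulting root:
Candidate A: set leaf[4] = 87 -> leaves = [57, 28, 55, 46, 87, 52, 9]
  L0: [57, 28, 55, 46, 87, 52, 9]
  L1: h(57,28)=(57*31+28)%997=798 h(55,46)=(55*31+46)%997=754 h(87,52)=(87*31+52)%997=755 h(9,9)=(9*31+9)%997=288 -> [798, 754, 755, 288]
  L2: h(798,754)=(798*31+754)%997=567 h(755,288)=(755*31+288)%997=762 -> [567, 762]
  L3: h(567,762)=(567*31+762)%997=393 -> [393]
  root = 393 == target 393  ** MATCH **
Candidate B: set leaf[1] = 68 -> leaves = [57, 68, 55, 46, 26, 52, 9]
  L0: [57, 68, 55, 46, 26, 52, 9]
  L1: h(57,68)=(57*31+68)%997=838 h(55,46)=(55*31+46)%997=754 h(26,52)=(26*31+52)%997=858 h(9,9)=(9*31+9)%997=288 -> [838, 754, 858, 288]
  L2: h(838,754)=(838*31+754)%997=810 h(858,288)=(858*31+288)%997=964 -> [810, 964]
  L3: h(810,964)=(810*31+964)%997=152 -> [152]
  root = 152 != target 393
Candidate C: set leaf[6] = 39 -> leaves = [57, 28, 55, 46, 26, 52, 39]
  L0: [57, 28, 55, 46, 26, 52, 39]
  L1: h(57,28)=(57*31+28)%997=798 h(55,46)=(55*31+46)%997=754 h(26,52)=(26*31+52)%997=858 h(39,39)=(39*31+39)%997=251 -> [798, 754, 858, 251]
  L2: h(798,754)=(798*31+754)%997=567 h(858,251)=(858*31+251)%997=927 -> [567, 927]
  L3: h(567,927)=(567*31+927)%997=558 -> [558]
  root = 558 != target 393
Candidate A produces the target root.

Answer: A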